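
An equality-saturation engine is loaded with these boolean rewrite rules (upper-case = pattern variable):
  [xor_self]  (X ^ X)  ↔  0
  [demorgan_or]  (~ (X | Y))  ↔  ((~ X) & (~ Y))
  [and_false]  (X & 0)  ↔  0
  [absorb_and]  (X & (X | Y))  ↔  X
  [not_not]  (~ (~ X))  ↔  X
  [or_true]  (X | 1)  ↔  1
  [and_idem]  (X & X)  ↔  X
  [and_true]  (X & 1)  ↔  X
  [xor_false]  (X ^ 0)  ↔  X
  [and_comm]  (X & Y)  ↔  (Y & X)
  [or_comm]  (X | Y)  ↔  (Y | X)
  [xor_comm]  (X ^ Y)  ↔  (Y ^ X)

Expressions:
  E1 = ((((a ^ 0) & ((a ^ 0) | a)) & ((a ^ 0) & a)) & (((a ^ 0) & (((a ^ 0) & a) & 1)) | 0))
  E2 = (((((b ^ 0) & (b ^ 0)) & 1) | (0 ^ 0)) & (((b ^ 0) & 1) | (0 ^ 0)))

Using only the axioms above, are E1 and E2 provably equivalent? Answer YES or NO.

The axioms are sound identities: if E1 ↔* E2 then E1 and E2 evaluate identically under any assignment.
Under a=0, b=1: E1 evaluates to 0, E2 to 1. Distinct ⇒ no rewrite sequence connects them.

NO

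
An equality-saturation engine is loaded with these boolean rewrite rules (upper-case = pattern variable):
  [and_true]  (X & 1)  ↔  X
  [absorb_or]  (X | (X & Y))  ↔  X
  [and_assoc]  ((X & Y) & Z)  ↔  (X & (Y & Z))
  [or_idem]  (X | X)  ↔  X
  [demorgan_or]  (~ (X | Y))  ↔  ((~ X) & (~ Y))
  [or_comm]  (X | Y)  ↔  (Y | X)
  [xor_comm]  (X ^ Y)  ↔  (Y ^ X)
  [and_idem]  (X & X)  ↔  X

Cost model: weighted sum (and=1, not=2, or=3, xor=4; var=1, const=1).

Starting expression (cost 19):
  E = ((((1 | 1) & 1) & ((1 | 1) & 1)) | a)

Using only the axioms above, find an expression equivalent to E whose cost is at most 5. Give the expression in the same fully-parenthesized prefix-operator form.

(1 | a)   [cost 5]

1. [and_idem →] (((1 | 1) & 1) & ((1 | 1) & 1))  →  ((1 | 1) & 1);  E = (((1 | 1) & 1) | a)
2. [or_idem →] (1 | 1)  →  1;  E = ((1 & 1) | a)
3. [and_idem →] (1 & 1)  →  1;  cost 5 ≤ 5, done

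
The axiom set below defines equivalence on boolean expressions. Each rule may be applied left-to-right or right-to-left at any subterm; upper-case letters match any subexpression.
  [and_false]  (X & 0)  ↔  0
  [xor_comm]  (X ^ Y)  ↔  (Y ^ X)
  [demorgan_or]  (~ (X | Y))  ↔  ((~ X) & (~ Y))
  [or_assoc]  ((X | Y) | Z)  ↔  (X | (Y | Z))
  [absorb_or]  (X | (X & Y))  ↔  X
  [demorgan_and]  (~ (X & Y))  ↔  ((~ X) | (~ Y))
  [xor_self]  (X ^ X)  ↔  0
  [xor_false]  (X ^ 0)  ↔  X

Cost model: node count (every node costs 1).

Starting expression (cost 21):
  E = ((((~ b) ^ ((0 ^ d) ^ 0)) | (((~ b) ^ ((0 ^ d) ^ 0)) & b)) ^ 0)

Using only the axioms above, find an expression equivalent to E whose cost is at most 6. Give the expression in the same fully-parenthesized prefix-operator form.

((~ b) ^ (0 ^ d))   [cost 6]

(1) (((~ b) ^ ((0 ^ d) ^ 0)) | (((~ b) ^ ((0 ^ d) ^ 0)) & b))  =[absorb_or →]=  ((~ b) ^ ((0 ^ d) ^ 0))    ⊢ (((~ b) ^ ((0 ^ d) ^ 0)) ^ 0)
(2) (((~ b) ^ ((0 ^ d) ^ 0)) ^ 0)  =[xor_false →]=  ((~ b) ^ ((0 ^ d) ^ 0))
(3) ((0 ^ d) ^ 0)  =[xor_false →]=  (0 ^ d)    ⊢ cost 6, within 6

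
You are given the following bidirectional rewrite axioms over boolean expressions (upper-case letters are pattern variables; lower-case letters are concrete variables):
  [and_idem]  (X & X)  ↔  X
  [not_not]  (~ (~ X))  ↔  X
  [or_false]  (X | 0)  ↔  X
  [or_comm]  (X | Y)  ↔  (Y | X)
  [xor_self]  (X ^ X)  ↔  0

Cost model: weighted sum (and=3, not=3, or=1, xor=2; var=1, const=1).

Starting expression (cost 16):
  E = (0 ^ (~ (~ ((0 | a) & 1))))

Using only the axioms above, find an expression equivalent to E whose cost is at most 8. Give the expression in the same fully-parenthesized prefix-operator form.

(1) (~ (~ ((0 | a) & 1)))  =[not_not →]=  ((0 | a) & 1)    ⊢ (0 ^ ((0 | a) & 1))
(2) (0 | a)  =[or_comm →]=  (a | 0)    ⊢ (0 ^ ((a | 0) & 1))
(3) (a | 0)  =[or_false →]=  a    ⊢ cost 8, within 8

(0 ^ (a & 1))   [cost 8]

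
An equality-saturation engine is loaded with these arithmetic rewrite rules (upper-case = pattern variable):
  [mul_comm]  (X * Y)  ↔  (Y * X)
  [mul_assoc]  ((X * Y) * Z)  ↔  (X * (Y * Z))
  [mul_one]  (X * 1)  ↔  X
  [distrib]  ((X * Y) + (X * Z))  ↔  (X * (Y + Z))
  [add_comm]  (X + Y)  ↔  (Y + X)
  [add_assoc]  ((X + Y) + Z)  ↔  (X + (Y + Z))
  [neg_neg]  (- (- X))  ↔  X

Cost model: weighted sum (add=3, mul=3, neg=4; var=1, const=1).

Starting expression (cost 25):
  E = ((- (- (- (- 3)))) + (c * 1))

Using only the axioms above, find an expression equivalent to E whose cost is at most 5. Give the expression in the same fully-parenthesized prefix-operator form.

1. [neg_neg →] (- (- 3))  →  3;  E = ((- (- 3)) + (c * 1))
2. [mul_one →] (c * 1)  →  c;  E = ((- (- 3)) + c)
3. [neg_neg →] (- (- 3))  →  3;  cost 5 ≤ 5, done

(3 + c)   [cost 5]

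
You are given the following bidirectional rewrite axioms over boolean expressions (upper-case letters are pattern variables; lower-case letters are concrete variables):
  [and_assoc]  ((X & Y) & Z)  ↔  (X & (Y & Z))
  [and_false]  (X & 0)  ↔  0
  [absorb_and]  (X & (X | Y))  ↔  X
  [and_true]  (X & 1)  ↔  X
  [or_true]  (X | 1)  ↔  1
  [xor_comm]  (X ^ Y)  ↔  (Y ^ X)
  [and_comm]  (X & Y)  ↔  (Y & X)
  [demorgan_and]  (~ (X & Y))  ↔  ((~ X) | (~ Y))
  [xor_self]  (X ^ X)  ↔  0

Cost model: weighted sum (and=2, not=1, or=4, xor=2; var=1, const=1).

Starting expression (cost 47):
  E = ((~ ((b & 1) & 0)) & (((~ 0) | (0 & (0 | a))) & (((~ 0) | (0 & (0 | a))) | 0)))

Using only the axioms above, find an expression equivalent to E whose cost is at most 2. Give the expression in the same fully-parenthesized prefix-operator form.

(~ 0)   [cost 2]

(1) (((~ 0) | (0 & (0 | a))) & (((~ 0) | (0 & (0 | a))) | 0))  =[absorb_and →]=  ((~ 0) | (0 & (0 | a)))    ⊢ ((~ ((b & 1) & 0)) & ((~ 0) | (0 & (0 | a))))
(2) (b & 1)  =[and_true →]=  b    ⊢ ((~ (b & 0)) & ((~ 0) | (0 & (0 | a))))
(3) (b & 0)  =[and_false →]=  0    ⊢ ((~ 0) & ((~ 0) | (0 & (0 | a))))
(4) (0 & (0 | a))  =[absorb_and →]=  0    ⊢ ((~ 0) & ((~ 0) | 0))
(5) ((~ 0) & ((~ 0) | 0))  =[absorb_and →]=  (~ 0)    ⊢ cost 2, within 2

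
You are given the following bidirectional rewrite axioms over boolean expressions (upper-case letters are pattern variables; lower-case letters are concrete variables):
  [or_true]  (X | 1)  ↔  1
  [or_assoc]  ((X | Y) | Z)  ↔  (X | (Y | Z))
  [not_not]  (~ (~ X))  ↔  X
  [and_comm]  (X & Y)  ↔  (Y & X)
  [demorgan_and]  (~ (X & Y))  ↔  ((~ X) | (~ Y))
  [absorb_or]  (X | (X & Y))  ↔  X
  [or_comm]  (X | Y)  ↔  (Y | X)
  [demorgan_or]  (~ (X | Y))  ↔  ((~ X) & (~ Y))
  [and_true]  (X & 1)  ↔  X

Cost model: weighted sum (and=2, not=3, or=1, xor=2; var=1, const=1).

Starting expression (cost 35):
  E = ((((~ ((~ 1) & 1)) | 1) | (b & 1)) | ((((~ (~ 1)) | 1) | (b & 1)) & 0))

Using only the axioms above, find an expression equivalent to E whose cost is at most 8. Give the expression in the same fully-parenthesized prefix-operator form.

((1 | 1) | (b & 1))   [cost 8]

1. [and_true →] ((~ 1) & 1)  →  (~ 1);  E = ((((~ (~ 1)) | 1) | (b & 1)) | ((((~ (~ 1)) | 1) | (b & 1)) & 0))
2. [absorb_or →] ((((~ (~ 1)) | 1) | (b & 1)) | ((((~ (~ 1)) | 1) | (b & 1)) & 0))  →  (((~ (~ 1)) | 1) | (b & 1))
3. [not_not →] (~ (~ 1))  →  1;  cost 8 ≤ 8, done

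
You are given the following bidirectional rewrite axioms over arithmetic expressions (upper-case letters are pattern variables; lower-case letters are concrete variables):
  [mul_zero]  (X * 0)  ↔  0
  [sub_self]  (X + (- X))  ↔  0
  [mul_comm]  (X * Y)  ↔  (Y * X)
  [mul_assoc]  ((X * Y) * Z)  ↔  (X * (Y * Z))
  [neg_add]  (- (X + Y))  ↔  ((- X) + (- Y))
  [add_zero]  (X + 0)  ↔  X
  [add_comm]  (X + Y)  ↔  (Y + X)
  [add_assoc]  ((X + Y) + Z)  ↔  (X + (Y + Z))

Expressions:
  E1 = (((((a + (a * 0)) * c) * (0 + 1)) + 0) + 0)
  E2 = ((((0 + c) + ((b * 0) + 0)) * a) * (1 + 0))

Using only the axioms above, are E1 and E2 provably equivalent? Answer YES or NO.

step 1: mul_zero (→) rewrites (a * 0) into 0, now (((((a + 0) * c) * (0 + 1)) + 0) + 0)
step 2: add_zero (→) rewrites (((((a + 0) * c) * (0 + 1)) + 0) + 0) into ((((a + 0) * c) * (0 + 1)) + 0)
step 3: mul_comm (→) rewrites ((a + 0) * c) into (c * (a + 0)), now (((c * (a + 0)) * (0 + 1)) + 0)
step 4: add_zero (→) rewrites (a + 0) into a, now (((c * a) * (0 + 1)) + 0)
step 5: mul_comm (→) rewrites (c * a) into (a * c), now (((a * c) * (0 + 1)) + 0)
step 6: add_zero (→) rewrites (((a * c) * (0 + 1)) + 0) into ((a * c) * (0 + 1))
step 7: add_comm (→) rewrites (0 + 1) into (1 + 0), now ((a * c) * (1 + 0))
step 8: mul_comm (→) rewrites (a * c) into (c * a), now ((c * a) * (1 + 0))
step 9: add_zero (←) rewrites c into (c + 0), now (((c + 0) * a) * (1 + 0))
step 10: add_zero (←) rewrites (c + 0) into ((c + 0) + 0), now ((((c + 0) + 0) * a) * (1 + 0))
step 11: add_comm (→) rewrites (c + 0) into (0 + c), now ((((0 + c) + 0) * a) * (1 + 0))
step 12: add_zero (←) rewrites 0 into (0 + 0), now ((((0 + c) + (0 + 0)) * a) * (1 + 0))
step 13: mul_zero (←) rewrites 0 into (b * 0), which is E2

YES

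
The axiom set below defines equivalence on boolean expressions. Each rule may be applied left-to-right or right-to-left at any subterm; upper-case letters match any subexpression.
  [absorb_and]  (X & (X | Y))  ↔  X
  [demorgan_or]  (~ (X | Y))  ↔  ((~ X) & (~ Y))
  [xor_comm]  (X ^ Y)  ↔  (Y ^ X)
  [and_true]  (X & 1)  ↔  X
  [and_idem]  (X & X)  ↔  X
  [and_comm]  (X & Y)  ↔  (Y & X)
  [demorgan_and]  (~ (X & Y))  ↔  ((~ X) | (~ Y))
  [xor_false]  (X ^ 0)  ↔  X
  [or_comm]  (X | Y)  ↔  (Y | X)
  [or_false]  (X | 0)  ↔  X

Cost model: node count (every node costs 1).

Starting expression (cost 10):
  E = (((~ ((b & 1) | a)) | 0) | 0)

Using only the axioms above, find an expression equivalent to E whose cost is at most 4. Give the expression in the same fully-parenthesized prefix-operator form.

(~ (b | a))   [cost 4]

(1) (b & 1)  =[and_true →]=  b    ⊢ (((~ (b | a)) | 0) | 0)
(2) (((~ (b | a)) | 0) | 0)  =[or_false →]=  ((~ (b | a)) | 0)
(3) ((~ (b | a)) | 0)  =[or_false →]=  (~ (b | a))    ⊢ cost 4, within 4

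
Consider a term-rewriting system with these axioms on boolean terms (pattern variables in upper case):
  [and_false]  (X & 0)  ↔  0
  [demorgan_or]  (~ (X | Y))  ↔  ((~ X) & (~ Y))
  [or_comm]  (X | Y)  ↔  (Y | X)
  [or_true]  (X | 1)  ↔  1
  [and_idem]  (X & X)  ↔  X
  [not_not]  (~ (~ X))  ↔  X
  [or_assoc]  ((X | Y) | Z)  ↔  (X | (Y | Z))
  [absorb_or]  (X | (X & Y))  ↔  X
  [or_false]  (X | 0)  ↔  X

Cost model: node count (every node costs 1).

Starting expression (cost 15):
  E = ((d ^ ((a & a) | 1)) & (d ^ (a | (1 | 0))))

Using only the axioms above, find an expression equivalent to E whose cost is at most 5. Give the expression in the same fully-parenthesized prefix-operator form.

step 1: and_idem (→) rewrites (a & a) into a, now ((d ^ (a | 1)) & (d ^ (a | (1 | 0))))
step 2: or_false (→) rewrites (1 | 0) into 1, now ((d ^ (a | 1)) & (d ^ (a | 1)))
step 3: and_idem (→) rewrites ((d ^ (a | 1)) & (d ^ (a | 1))) into (d ^ (a | 1)), reaching cost 5 (bound 5)

(d ^ (a | 1))   [cost 5]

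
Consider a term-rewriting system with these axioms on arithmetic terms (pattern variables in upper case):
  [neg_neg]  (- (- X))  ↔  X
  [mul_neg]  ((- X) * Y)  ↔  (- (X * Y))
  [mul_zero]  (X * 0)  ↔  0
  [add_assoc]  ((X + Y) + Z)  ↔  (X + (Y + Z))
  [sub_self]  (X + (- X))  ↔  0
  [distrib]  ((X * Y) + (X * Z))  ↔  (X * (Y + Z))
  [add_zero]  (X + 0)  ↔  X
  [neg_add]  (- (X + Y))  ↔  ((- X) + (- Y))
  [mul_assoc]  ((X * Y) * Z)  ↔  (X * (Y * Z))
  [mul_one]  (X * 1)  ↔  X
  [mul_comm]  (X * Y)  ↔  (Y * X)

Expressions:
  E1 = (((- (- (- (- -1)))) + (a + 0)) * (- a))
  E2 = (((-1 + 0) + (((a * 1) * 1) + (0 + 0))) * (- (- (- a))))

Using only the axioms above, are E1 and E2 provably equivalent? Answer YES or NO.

YES

step 1: neg_neg (→) rewrites (- (- (- -1))) into (- -1), now (((- (- -1)) + (a + 0)) * (- a))
step 2: add_zero (→) rewrites (a + 0) into a, now (((- (- -1)) + a) * (- a))
step 3: neg_neg (→) rewrites (- (- -1)) into -1, now ((-1 + a) * (- a))
step 4: add_zero (←) rewrites -1 into (-1 + 0), now (((-1 + 0) + a) * (- a))
step 5: neg_neg (←) rewrites a into (- (- a)), now (((-1 + 0) + a) * (- (- (- a))))
step 6: mul_one (←) rewrites a into (a * 1), now (((-1 + 0) + (a * 1)) * (- (- (- a))))
step 7: add_zero (←) rewrites (a * 1) into ((a * 1) + 0), now (((-1 + 0) + ((a * 1) + 0)) * (- (- (- a))))
step 8: add_zero (←) rewrites 0 into (0 + 0), now (((-1 + 0) + ((a * 1) + (0 + 0))) * (- (- (- a))))
step 9: mul_one (←) rewrites (a * 1) into ((a * 1) * 1), which is E2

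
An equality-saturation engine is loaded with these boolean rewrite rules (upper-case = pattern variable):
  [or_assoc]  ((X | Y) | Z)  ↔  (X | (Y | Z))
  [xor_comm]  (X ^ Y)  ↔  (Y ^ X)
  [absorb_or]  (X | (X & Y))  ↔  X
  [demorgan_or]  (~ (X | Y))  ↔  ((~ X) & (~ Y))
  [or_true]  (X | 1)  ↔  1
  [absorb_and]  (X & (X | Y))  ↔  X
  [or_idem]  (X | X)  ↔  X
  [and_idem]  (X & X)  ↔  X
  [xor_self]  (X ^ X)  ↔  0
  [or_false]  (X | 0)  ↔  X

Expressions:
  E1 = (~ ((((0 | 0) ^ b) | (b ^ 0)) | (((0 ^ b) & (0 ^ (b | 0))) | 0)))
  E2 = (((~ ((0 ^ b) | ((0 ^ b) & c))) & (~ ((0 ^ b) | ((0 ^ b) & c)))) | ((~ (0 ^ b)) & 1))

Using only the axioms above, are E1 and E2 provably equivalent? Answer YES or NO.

1. [or_false →] (b | 0)  →  b;  E1 = (~ ((((0 | 0) ^ b) | (b ^ 0)) | (((0 ^ b) & (0 ^ b)) | 0)))
2. [or_false →] (0 | 0)  →  0;  E1 = (~ (((0 ^ b) | (b ^ 0)) | (((0 ^ b) & (0 ^ b)) | 0)))
3. [and_idem →] ((0 ^ b) & (0 ^ b))  →  (0 ^ b);  E1 = (~ (((0 ^ b) | (b ^ 0)) | ((0 ^ b) | 0)))
4. [xor_comm →] (b ^ 0)  →  (0 ^ b);  E1 = (~ (((0 ^ b) | (0 ^ b)) | ((0 ^ b) | 0)))
5. [or_idem →] ((0 ^ b) | (0 ^ b))  →  (0 ^ b);  E1 = (~ ((0 ^ b) | ((0 ^ b) | 0)))
6. [or_false →] ((0 ^ b) | 0)  →  (0 ^ b);  E1 = (~ ((0 ^ b) | (0 ^ b)))
7. [or_idem →] ((0 ^ b) | (0 ^ b))  →  (0 ^ b);  E1 = (~ (0 ^ b))
8. [absorb_or ←] (~ (0 ^ b))  →  ((~ (0 ^ b)) | ((~ (0 ^ b)) & 1))
9. [absorb_or ←] (0 ^ b)  →  ((0 ^ b) | ((0 ^ b) & c));  E1 = ((~ ((0 ^ b) | ((0 ^ b) & c))) | ((~ (0 ^ b)) & 1))
10. [and_idem ←] (~ ((0 ^ b) | ((0 ^ b) & c)))  →  ((~ ((0 ^ b) | ((0 ^ b) & c))) & (~ ((0 ^ b) | ((0 ^ b) & c))));  this is E2

YES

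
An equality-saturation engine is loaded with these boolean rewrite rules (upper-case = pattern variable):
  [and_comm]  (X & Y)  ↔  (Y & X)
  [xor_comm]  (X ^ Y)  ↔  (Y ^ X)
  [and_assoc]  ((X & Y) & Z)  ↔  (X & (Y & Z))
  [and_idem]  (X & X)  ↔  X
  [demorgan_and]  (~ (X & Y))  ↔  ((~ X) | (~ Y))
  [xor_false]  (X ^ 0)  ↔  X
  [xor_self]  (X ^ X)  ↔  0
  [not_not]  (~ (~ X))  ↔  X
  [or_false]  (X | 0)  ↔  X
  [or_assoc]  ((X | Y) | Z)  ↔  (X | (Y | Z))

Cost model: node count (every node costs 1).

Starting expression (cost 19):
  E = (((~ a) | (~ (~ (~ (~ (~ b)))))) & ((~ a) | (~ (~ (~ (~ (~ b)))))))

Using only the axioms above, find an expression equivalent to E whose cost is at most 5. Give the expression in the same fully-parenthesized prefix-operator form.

((~ a) | (~ b))   [cost 5]

(1) (((~ a) | (~ (~ (~ (~ (~ b)))))) & ((~ a) | (~ (~ (~ (~ (~ b)))))))  =[and_idem →]=  ((~ a) | (~ (~ (~ (~ (~ b))))))
(2) (~ (~ b))  =[not_not →]=  b    ⊢ ((~ a) | (~ (~ (~ b))))
(3) (~ (~ (~ b)))  =[not_not →]=  (~ b)    ⊢ cost 5, within 5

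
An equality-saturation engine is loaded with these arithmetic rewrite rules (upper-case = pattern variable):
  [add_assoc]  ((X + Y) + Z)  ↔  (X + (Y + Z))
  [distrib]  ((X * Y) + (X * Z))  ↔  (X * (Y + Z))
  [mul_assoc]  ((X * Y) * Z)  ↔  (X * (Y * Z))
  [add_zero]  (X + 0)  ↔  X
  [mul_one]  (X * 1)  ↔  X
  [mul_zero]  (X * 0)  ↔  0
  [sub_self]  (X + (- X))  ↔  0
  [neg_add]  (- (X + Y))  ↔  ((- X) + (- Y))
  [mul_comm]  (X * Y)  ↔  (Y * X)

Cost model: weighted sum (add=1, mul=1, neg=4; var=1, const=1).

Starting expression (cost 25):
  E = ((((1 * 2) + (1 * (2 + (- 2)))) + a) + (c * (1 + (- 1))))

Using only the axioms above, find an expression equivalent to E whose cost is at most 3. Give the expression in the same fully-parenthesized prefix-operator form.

(1) (2 + (- 2))  =[sub_self →]=  0    ⊢ ((((1 * 2) + (1 * 0)) + a) + (c * (1 + (- 1))))
(2) ((1 * 2) + (1 * 0))  =[distrib →]=  (1 * (2 + 0))    ⊢ (((1 * (2 + 0)) + a) + (c * (1 + (- 1))))
(3) (1 * (2 + 0))  =[mul_comm →]=  ((2 + 0) * 1)    ⊢ ((((2 + 0) * 1) + a) + (c * (1 + (- 1))))
(4) ((2 + 0) * 1)  =[mul_one →]=  (2 + 0)    ⊢ (((2 + 0) + a) + (c * (1 + (- 1))))
(5) (1 + (- 1))  =[sub_self →]=  0    ⊢ (((2 + 0) + a) + (c * 0))
(6) (c * 0)  =[mul_zero →]=  0    ⊢ (((2 + 0) + a) + 0)
(7) (2 + 0)  =[add_zero →]=  2    ⊢ ((2 + a) + 0)
(8) ((2 + a) + 0)  =[add_zero →]=  (2 + a)    ⊢ cost 3, within 3

(2 + a)   [cost 3]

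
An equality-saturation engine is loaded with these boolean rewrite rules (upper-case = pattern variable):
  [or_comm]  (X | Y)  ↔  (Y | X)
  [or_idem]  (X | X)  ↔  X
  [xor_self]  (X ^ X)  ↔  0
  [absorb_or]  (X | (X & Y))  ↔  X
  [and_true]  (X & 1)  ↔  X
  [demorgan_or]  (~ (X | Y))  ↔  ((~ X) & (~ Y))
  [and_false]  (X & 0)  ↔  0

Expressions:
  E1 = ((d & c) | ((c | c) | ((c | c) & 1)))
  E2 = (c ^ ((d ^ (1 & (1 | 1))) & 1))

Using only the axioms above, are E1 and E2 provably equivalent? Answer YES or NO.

NO

All listed rules preserve value, hence provable equivalence implies equal values everywhere; look for a separating assignment.
c=0, d=0 gives E1 ↦ 0, E2 ↦ 1; values differ ⇒ not provably equivalent.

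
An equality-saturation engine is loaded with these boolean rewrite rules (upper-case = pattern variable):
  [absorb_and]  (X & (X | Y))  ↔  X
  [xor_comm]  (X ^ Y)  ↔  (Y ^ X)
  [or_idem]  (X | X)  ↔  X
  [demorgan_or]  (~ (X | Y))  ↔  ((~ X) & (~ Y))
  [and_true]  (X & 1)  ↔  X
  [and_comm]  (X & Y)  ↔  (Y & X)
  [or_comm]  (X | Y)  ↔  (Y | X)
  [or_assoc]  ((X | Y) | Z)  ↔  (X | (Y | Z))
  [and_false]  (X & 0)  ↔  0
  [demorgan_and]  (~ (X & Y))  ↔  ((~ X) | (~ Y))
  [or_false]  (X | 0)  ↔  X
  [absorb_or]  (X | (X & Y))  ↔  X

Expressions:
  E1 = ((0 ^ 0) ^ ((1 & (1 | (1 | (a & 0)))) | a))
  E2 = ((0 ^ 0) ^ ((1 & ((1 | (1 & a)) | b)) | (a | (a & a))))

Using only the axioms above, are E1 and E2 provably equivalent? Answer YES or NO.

step 1: and_false (→) rewrites (a & 0) into 0, now ((0 ^ 0) ^ ((1 & (1 | (1 | 0))) | a))
step 2: or_false (→) rewrites (1 | 0) into 1, now ((0 ^ 0) ^ ((1 & (1 | 1)) | a))
step 3: absorb_and (→) rewrites (1 & (1 | 1)) into 1, now ((0 ^ 0) ^ (1 | a))
step 4: absorb_and (←) rewrites 1 into (1 & (1 | b)), now ((0 ^ 0) ^ ((1 & (1 | b)) | a))
step 5: absorb_or (←) rewrites 1 into (1 | (1 & a)), now ((0 ^ 0) ^ ((1 & ((1 | (1 & a)) | b)) | a))
step 6: absorb_or (←) rewrites a into (a | (a & a)), which is E2

YES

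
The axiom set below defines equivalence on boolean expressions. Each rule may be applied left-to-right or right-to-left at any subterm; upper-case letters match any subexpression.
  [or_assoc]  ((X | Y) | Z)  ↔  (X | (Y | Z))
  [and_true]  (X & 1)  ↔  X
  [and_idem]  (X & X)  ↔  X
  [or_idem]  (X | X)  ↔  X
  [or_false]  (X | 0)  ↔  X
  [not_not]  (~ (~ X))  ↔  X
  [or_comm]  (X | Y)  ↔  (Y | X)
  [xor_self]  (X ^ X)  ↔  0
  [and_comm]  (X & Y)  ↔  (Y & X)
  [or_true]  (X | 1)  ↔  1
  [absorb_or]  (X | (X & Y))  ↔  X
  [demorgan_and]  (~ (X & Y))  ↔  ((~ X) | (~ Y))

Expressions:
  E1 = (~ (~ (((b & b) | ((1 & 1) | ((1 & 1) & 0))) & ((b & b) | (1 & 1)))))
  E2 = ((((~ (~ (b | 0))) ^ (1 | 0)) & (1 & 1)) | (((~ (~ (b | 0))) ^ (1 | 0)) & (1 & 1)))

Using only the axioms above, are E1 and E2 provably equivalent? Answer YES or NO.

NO

Every axiom is a valid identity, so a rewrite proof would force E1 and E2 to agree under every assignment.
At b=1: E1 = 1 but E2 = 0; they differ, so no derivation exists.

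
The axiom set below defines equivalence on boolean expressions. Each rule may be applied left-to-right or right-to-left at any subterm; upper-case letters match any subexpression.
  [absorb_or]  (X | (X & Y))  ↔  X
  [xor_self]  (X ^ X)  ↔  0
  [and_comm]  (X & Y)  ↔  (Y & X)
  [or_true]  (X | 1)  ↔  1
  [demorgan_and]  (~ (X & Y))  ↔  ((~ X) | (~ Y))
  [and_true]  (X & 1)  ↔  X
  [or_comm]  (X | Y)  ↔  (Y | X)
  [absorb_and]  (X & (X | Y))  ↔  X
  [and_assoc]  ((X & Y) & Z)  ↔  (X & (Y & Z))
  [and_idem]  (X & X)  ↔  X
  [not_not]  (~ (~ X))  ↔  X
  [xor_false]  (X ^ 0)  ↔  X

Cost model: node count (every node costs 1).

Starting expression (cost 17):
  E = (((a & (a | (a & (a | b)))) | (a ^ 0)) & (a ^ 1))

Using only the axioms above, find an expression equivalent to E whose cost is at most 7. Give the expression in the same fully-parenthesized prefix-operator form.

1. [absorb_and →] (a & (a | b))  →  a;  E = (((a & (a | a)) | (a ^ 0)) & (a ^ 1))
2. [xor_false →] (a ^ 0)  →  a;  E = (((a & (a | a)) | a) & (a ^ 1))
3. [absorb_and →] (a & (a | a))  →  a;  cost 7 ≤ 7, done

((a | a) & (a ^ 1))   [cost 7]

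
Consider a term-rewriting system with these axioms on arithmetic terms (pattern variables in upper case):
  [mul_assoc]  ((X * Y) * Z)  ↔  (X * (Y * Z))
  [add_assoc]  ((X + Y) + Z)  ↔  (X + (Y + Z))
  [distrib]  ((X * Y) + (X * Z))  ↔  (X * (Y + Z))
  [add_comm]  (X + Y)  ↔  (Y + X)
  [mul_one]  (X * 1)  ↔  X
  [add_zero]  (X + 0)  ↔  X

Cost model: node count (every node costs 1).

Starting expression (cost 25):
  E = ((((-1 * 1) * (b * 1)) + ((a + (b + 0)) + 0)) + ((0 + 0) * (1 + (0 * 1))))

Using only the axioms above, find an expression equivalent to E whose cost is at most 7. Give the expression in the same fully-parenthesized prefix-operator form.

((-1 * b) + (a + b))   [cost 7]

(1) (b + 0)  =[add_zero →]=  b    ⊢ ((((-1 * 1) * (b * 1)) + ((a + b) + 0)) + ((0 + 0) * (1 + (0 * 1))))
(2) (0 + 0)  =[add_zero →]=  0    ⊢ ((((-1 * 1) * (b * 1)) + ((a + b) + 0)) + (0 * (1 + (0 * 1))))
(3) (b * 1)  =[mul_one →]=  b    ⊢ ((((-1 * 1) * b) + ((a + b) + 0)) + (0 * (1 + (0 * 1))))
(4) (0 * 1)  =[mul_one →]=  0    ⊢ ((((-1 * 1) * b) + ((a + b) + 0)) + (0 * (1 + 0)))
(5) (1 + 0)  =[add_zero →]=  1    ⊢ ((((-1 * 1) * b) + ((a + b) + 0)) + (0 * 1))
(6) (0 * 1)  =[mul_one →]=  0    ⊢ ((((-1 * 1) * b) + ((a + b) + 0)) + 0)
(7) ((a + b) + 0)  =[add_zero →]=  (a + b)    ⊢ ((((-1 * 1) * b) + (a + b)) + 0)
(8) ((((-1 * 1) * b) + (a + b)) + 0)  =[add_assoc →]=  (((-1 * 1) * b) + ((a + b) + 0))
(9) ((a + b) + 0)  =[add_zero →]=  (a + b)    ⊢ (((-1 * 1) * b) + (a + b))
(10) (-1 * 1)  =[mul_one →]=  -1    ⊢ cost 7, within 7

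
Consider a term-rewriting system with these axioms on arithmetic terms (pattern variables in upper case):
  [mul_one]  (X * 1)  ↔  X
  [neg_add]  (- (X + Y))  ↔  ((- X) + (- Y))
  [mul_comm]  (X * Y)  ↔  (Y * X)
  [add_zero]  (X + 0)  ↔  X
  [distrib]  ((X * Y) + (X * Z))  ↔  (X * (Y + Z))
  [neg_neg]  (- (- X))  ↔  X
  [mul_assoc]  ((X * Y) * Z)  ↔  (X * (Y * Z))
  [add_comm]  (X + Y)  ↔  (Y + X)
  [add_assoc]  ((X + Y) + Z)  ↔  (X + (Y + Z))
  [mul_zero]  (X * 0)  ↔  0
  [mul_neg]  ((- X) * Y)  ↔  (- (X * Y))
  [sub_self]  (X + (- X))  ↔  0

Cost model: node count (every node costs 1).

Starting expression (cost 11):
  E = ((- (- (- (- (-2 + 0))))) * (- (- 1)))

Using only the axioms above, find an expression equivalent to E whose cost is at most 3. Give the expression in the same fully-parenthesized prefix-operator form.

1. [neg_neg →] (- (- (- (-2 + 0))))  →  (- (-2 + 0));  E = ((- (- (-2 + 0))) * (- (- 1)))
2. [mul_neg →] ((- (- (-2 + 0))) * (- (- 1)))  →  (- ((- (-2 + 0)) * (- (- 1))))
3. [add_zero →] (-2 + 0)  →  -2;  E = (- ((- -2) * (- (- 1))))
4. [neg_neg →] (- (- 1))  →  1;  E = (- ((- -2) * 1))
5. [mul_one →] ((- -2) * 1)  →  (- -2);  cost 3 ≤ 3, done

(- (- -2))   [cost 3]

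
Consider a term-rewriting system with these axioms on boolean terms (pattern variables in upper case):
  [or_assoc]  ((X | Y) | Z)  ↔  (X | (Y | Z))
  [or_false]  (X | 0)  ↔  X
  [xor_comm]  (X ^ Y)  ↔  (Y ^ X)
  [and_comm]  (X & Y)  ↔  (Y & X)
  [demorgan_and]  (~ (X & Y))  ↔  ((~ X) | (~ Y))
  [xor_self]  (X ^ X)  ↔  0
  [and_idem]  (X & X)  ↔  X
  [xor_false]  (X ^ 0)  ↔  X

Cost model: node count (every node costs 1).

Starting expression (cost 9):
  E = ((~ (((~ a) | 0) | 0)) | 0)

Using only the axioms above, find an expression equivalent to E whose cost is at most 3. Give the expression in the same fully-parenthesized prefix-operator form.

(~ (~ a))   [cost 3]

step 1: or_false (→) rewrites ((~ a) | 0) into (~ a), now ((~ ((~ a) | 0)) | 0)
step 2: or_false (→) rewrites ((~ ((~ a) | 0)) | 0) into (~ ((~ a) | 0))
step 3: or_false (→) rewrites ((~ a) | 0) into (~ a), reaching cost 3 (bound 3)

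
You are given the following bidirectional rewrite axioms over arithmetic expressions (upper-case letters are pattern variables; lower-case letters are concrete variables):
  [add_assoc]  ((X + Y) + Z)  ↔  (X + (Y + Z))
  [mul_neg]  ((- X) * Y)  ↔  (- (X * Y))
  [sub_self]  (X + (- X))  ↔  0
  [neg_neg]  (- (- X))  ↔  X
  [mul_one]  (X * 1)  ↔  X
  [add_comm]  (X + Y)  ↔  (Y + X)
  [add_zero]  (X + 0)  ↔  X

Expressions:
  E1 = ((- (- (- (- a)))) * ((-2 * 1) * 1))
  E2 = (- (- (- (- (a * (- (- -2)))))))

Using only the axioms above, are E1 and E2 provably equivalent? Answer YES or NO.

step 1: neg_neg (→) rewrites (- (- (- (- a)))) into (- (- a)), now ((- (- a)) * ((-2 * 1) * 1))
step 2: neg_neg (→) rewrites (- (- a)) into a, now (a * ((-2 * 1) * 1))
step 3: mul_one (→) rewrites ((-2 * 1) * 1) into (-2 * 1), now (a * (-2 * 1))
step 4: mul_one (→) rewrites (-2 * 1) into -2, now (a * -2)
step 5: neg_neg (←) rewrites -2 into (- (- -2)), now (a * (- (- -2)))
step 6: neg_neg (←) rewrites (a * (- (- -2))) into (- (- (a * (- (- -2)))))
step 7: neg_neg (←) rewrites (- (- (a * (- (- -2))))) into (- (- (- (- (a * (- (- -2))))))), which is E2

YES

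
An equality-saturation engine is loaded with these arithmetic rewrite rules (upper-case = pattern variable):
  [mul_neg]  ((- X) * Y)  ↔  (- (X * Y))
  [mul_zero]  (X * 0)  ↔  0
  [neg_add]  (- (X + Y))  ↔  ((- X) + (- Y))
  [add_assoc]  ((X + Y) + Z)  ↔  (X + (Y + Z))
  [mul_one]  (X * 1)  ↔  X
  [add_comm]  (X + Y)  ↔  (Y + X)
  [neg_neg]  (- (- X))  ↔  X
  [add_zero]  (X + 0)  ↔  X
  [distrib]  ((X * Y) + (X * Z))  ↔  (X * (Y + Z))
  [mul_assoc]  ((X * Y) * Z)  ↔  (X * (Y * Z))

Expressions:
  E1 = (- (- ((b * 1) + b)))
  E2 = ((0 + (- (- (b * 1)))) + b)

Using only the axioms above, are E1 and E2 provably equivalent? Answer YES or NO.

YES

1. [add_comm →] ((b * 1) + b)  →  (b + (b * 1));  E1 = (- (- (b + (b * 1))))
2. [mul_one →] (b * 1)  →  b;  E1 = (- (- (b + b)))
3. [neg_neg →] (- (- (b + b)))  →  (b + b)
4. [mul_one ←] b  →  (b * 1);  E1 = ((b * 1) + b)
5. [add_zero ←] (b * 1)  →  ((b * 1) + 0);  E1 = (((b * 1) + 0) + b)
6. [add_comm →] ((b * 1) + 0)  →  (0 + (b * 1));  E1 = ((0 + (b * 1)) + b)
7. [neg_neg ←] (b * 1)  →  (- (- (b * 1)));  this is E2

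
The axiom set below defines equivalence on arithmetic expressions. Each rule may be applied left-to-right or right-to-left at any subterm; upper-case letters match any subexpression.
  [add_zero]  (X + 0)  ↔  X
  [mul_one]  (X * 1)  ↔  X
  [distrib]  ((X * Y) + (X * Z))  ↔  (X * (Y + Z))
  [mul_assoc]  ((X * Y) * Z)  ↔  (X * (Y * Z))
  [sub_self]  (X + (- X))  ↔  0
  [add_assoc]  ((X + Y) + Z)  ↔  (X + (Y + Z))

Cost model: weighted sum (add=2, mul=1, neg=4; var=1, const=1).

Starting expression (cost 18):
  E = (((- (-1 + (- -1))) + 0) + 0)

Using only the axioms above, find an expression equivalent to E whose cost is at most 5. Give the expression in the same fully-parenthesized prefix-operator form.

1. [add_zero →] (((- (-1 + (- -1))) + 0) + 0)  →  ((- (-1 + (- -1))) + 0)
2. [sub_self →] (-1 + (- -1))  →  0;  E = ((- 0) + 0)
3. [add_zero →] ((- 0) + 0)  →  (- 0);  cost 5 ≤ 5, done

(- 0)   [cost 5]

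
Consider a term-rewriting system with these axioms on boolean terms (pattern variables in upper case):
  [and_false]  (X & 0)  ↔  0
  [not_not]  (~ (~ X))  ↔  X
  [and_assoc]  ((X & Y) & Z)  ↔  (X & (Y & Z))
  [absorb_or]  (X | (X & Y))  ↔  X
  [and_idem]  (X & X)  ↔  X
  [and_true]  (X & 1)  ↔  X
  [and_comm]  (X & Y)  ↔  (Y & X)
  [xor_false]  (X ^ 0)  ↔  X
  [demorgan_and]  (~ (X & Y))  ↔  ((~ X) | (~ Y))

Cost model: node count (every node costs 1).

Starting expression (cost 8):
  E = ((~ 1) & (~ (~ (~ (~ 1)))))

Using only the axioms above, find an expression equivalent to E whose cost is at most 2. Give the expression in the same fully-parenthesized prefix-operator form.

(~ 1)   [cost 2]

(1) (~ (~ 1))  =[not_not →]=  1    ⊢ ((~ 1) & (~ (~ 1)))
(2) (~ (~ 1))  =[not_not →]=  1    ⊢ ((~ 1) & 1)
(3) ((~ 1) & 1)  =[and_true →]=  (~ 1)    ⊢ cost 2, within 2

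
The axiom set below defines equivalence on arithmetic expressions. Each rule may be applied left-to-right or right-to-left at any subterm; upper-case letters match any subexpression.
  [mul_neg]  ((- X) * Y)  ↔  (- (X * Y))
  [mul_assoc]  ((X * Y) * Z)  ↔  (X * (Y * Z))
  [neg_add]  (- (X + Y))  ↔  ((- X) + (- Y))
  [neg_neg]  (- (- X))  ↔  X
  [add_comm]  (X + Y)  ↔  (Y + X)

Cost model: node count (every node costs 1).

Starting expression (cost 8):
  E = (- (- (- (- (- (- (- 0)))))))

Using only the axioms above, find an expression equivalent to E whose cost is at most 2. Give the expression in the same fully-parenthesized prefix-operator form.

step 1: neg_neg (→) rewrites (- (- 0)) into 0, now (- (- (- (- (- 0)))))
step 2: neg_neg (→) rewrites (- (- (- (- (- 0))))) into (- (- (- 0)))
step 3: neg_neg (→) rewrites (- (- 0)) into 0, reaching cost 2 (bound 2)

(- 0)   [cost 2]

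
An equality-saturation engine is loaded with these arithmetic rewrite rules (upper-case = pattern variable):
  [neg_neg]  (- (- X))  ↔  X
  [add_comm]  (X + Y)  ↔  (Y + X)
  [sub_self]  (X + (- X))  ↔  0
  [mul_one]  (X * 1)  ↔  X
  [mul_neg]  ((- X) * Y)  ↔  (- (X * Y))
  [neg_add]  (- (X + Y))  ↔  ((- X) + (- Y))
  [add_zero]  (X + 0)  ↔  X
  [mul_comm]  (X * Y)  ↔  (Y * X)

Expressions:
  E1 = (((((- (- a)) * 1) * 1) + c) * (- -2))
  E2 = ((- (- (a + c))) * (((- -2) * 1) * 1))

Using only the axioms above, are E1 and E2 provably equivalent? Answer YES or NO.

(1) (((- (- a)) * 1) * 1)  =[mul_one →]=  ((- (- a)) * 1)    ⊢ ((((- (- a)) * 1) + c) * (- -2))
(2) ((- (- a)) * 1)  =[mul_one →]=  (- (- a))    ⊢ (((- (- a)) + c) * (- -2))
(3) (- (- a))  =[neg_neg →]=  a    ⊢ ((a + c) * (- -2))
(4) (a + c)  =[neg_neg ←]=  (- (- (a + c)))    ⊢ ((- (- (a + c))) * (- -2))
(5) (- -2)  =[mul_one ←]=  ((- -2) * 1)    ⊢ ((- (- (a + c))) * ((- -2) * 1))
(6) ((- -2) * 1)  =[mul_one ←]=  (((- -2) * 1) * 1)    ⊢ E2

YES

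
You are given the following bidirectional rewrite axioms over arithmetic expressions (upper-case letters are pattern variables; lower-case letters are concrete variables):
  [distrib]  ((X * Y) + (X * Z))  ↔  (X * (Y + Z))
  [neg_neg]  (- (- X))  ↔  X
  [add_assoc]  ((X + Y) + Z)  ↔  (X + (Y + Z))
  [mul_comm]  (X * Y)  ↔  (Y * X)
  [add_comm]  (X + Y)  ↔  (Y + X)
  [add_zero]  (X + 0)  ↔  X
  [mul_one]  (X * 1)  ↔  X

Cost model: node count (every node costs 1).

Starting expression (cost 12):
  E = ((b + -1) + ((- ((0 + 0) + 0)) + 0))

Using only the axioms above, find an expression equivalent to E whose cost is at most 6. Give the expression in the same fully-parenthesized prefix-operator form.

(1) ((- ((0 + 0) + 0)) + 0)  =[add_zero →]=  (- ((0 + 0) + 0))    ⊢ ((b + -1) + (- ((0 + 0) + 0)))
(2) ((0 + 0) + 0)  =[add_zero →]=  (0 + 0)    ⊢ ((b + -1) + (- (0 + 0)))
(3) (0 + 0)  =[add_zero →]=  0    ⊢ cost 6, within 6

((b + -1) + (- 0))   [cost 6]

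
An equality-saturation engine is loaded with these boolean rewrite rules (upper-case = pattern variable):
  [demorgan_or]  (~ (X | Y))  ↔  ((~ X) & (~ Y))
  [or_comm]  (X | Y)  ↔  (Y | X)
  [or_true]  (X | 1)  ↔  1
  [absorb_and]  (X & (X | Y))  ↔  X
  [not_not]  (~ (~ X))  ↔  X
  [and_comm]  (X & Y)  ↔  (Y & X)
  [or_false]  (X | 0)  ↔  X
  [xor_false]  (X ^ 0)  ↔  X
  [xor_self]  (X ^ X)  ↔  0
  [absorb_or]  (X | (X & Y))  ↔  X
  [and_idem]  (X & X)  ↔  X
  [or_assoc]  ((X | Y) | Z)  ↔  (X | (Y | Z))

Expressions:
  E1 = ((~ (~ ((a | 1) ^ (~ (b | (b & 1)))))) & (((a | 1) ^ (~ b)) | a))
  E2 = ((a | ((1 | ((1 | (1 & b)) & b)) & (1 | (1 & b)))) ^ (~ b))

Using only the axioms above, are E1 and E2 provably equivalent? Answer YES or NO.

(1) (b | (b & 1))  =[absorb_or →]=  b    ⊢ ((~ (~ ((a | 1) ^ (~ b)))) & (((a | 1) ^ (~ b)) | a))
(2) (~ (~ ((a | 1) ^ (~ b))))  =[not_not →]=  ((a | 1) ^ (~ b))    ⊢ (((a | 1) ^ (~ b)) & (((a | 1) ^ (~ b)) | a))
(3) (((a | 1) ^ (~ b)) & (((a | 1) ^ (~ b)) | a))  =[absorb_and →]=  ((a | 1) ^ (~ b))
(4) 1  =[absorb_or ←]=  (1 | (1 & b))    ⊢ ((a | (1 | (1 & b))) ^ (~ b))
(5) (1 | (1 & b))  =[and_idem ←]=  ((1 | (1 & b)) & (1 | (1 & b)))    ⊢ ((a | ((1 | (1 & b)) & (1 | (1 & b)))) ^ (~ b))
(6) 1  =[absorb_or ←]=  (1 | (1 & b))    ⊢ E2

YES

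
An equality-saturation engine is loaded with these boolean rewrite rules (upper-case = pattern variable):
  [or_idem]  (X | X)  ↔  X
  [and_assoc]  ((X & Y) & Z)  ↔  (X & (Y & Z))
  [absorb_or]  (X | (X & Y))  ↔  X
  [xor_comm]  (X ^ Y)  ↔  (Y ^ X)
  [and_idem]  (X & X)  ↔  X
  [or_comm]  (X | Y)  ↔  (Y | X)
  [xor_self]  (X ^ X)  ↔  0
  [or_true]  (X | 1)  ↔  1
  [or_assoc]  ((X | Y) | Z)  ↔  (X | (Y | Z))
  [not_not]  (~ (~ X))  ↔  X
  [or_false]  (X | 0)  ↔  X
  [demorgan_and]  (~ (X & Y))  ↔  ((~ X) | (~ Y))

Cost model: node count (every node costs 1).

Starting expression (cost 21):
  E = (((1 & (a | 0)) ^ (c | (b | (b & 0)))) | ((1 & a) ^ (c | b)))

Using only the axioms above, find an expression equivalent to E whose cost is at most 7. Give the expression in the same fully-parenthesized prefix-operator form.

1. [absorb_or →] (b | (b & 0))  →  b;  E = (((1 & (a | 0)) ^ (c | b)) | ((1 & a) ^ (c | b)))
2. [or_false →] (a | 0)  →  a;  E = (((1 & a) ^ (c | b)) | ((1 & a) ^ (c | b)))
3. [or_idem →] (((1 & a) ^ (c | b)) | ((1 & a) ^ (c | b)))  →  ((1 & a) ^ (c | b));  cost 7 ≤ 7, done

((1 & a) ^ (c | b))   [cost 7]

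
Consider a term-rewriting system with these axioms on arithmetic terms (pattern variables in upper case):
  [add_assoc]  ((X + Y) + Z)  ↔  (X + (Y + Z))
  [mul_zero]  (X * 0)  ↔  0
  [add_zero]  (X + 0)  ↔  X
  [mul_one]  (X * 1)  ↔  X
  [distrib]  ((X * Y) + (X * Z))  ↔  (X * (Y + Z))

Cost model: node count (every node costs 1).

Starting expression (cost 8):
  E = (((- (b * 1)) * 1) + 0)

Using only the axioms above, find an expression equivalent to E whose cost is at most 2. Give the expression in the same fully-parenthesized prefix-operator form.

(- b)   [cost 2]

(1) ((- (b * 1)) * 1)  =[mul_one →]=  (- (b * 1))    ⊢ ((- (b * 1)) + 0)
(2) (b * 1)  =[mul_one →]=  b    ⊢ ((- b) + 0)
(3) ((- b) + 0)  =[add_zero →]=  (- b)    ⊢ cost 2, within 2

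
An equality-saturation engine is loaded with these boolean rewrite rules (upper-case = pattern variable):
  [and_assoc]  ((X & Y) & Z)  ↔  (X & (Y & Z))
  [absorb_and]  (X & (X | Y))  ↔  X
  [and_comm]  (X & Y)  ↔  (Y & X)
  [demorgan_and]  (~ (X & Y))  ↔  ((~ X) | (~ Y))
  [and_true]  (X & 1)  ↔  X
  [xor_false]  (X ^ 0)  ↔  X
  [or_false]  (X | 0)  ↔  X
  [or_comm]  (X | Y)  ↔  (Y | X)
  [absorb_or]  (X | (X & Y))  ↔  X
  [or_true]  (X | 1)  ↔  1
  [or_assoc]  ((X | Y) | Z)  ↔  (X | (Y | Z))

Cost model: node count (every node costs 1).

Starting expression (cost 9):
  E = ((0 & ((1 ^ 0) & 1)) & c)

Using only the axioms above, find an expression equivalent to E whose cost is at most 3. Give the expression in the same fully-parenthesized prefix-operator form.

1. [xor_false →] (1 ^ 0)  →  1;  E = ((0 & (1 & 1)) & c)
2. [and_true →] (1 & 1)  →  1;  E = ((0 & 1) & c)
3. [and_true →] (0 & 1)  →  0;  cost 3 ≤ 3, done

(0 & c)   [cost 3]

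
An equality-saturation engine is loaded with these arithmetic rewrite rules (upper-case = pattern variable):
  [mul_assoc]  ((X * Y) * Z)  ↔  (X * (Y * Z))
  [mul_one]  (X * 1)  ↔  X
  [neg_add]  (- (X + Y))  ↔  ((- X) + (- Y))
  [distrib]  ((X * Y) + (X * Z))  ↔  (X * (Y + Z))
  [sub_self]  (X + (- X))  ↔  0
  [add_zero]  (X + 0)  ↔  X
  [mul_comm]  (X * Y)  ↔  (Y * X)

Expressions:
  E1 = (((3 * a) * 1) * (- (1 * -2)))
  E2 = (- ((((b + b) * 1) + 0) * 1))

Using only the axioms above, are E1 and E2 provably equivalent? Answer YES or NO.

NO

Every axiom is a valid identity, so a rewrite proof would force E1 and E2 to agree under every assignment.
At a=0, b=1: E1 = 0 but E2 = -2; they differ, so no derivation exists.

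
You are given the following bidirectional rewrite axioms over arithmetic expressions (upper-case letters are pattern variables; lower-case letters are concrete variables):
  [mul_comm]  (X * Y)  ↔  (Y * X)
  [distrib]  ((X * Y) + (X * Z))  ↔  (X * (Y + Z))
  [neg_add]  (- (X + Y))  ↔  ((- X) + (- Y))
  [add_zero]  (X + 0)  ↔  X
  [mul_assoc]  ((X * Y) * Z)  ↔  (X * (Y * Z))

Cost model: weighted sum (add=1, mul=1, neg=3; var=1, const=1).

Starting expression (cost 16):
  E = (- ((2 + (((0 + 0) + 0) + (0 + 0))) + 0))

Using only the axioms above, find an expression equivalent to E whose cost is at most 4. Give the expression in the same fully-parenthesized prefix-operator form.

(1) ((0 + 0) + 0)  =[add_zero →]=  (0 + 0)    ⊢ (- ((2 + ((0 + 0) + (0 + 0))) + 0))
(2) (0 + 0)  =[add_zero →]=  0    ⊢ (- ((2 + ((0 + 0) + 0)) + 0))
(3) ((0 + 0) + 0)  =[add_zero →]=  (0 + 0)    ⊢ (- ((2 + (0 + 0)) + 0))
(4) (0 + 0)  =[add_zero →]=  0    ⊢ (- ((2 + 0) + 0))
(5) (2 + 0)  =[add_zero →]=  2    ⊢ (- (2 + 0))
(6) (2 + 0)  =[add_zero →]=  2    ⊢ cost 4, within 4

(- 2)   [cost 4]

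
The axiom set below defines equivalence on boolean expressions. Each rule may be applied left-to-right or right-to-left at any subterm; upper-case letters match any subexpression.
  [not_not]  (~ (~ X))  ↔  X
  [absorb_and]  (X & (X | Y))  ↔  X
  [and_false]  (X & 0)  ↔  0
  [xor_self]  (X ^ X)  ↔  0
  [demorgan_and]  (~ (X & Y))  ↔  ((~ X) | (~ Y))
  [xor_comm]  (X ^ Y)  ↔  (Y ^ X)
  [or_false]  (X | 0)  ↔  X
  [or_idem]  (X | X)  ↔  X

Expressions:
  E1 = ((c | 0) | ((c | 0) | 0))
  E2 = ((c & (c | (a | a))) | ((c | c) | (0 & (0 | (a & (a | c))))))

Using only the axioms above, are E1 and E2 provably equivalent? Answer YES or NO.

YES

1. [or_false →] ((c | 0) | 0)  →  (c | 0);  E1 = ((c | 0) | (c | 0))
2. [or_false →] (c | 0)  →  c;  E1 = (c | (c | 0))
3. [absorb_and ←] c  →  (c & (c | a));  E1 = ((c & (c | a)) | (c | 0))
4. [or_idem ←] c  →  (c | c);  E1 = ((c & (c | a)) | ((c | c) | 0))
5. [absorb_and ←] 0  →  (0 & (0 | a));  E1 = ((c & (c | a)) | ((c | c) | (0 & (0 | a))))
6. [or_idem ←] a  →  (a | a);  E1 = ((c & (c | (a | a))) | ((c | c) | (0 & (0 | a))))
7. [absorb_and ←] a  →  (a & (a | c));  this is E2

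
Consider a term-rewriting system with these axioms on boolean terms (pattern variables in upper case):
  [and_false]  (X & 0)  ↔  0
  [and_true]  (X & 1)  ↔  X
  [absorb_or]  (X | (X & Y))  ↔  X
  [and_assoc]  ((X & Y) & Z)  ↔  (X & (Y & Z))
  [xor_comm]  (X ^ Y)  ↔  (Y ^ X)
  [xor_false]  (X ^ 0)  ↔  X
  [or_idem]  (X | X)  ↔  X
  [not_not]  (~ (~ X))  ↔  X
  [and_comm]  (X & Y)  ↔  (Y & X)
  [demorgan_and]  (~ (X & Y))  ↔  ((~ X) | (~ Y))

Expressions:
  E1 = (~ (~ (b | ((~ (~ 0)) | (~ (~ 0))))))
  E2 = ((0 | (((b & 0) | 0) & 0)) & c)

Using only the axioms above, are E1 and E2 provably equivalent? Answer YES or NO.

NO

Every axiom is a valid identity, so a rewrite proof would force E1 and E2 to agree under every assignment.
At b=1, c=0: E1 = 1 but E2 = 0; they differ, so no derivation exists.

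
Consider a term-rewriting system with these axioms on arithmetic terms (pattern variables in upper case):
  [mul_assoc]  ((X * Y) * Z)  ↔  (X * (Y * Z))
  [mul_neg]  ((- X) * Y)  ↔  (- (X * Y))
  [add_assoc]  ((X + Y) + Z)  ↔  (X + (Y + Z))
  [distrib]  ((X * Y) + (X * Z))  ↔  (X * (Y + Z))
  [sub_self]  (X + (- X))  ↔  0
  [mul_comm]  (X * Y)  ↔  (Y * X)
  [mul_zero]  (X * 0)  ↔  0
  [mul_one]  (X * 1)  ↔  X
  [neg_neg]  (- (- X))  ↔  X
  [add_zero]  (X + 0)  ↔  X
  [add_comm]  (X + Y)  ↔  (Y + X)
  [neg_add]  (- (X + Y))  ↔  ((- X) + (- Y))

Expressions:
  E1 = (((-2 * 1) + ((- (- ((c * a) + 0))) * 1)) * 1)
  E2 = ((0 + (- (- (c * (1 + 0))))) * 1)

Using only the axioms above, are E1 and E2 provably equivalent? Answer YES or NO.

NO

The axioms are sound identities: if E1 ↔* E2 then E1 and E2 evaluate identically under any assignment.
Under a=0, c=0: E1 evaluates to -2, E2 to 0. Distinct ⇒ no rewrite sequence connects them.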